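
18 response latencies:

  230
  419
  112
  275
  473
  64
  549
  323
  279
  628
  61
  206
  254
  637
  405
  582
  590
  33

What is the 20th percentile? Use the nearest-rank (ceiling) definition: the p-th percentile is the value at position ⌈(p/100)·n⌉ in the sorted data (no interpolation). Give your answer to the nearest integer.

Sorted: 33, 61, 64, 112, 206, 230, 254, 275, 279, 323, 405, 419, 473, 549, 582, 590, 628, 637.
n = 18.
Position = ⌈20/100 · 18⌉ = ⌈3.6⌉ = 4.
The value at rank 4 is 112.

112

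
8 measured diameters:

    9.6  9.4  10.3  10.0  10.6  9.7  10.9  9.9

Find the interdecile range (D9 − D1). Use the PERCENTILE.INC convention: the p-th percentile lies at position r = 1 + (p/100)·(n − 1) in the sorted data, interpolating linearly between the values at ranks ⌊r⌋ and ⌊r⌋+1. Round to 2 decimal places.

Sorted: 9.4, 9.6, 9.7, 9.9, 10.0, 10.3, 10.6, 10.9.
n = 8.
P10: r = 1.7; ranks 1–2 are 9.4, 9.6; interpolating gives 9.54.
P90: r = 7.3; ranks 7–8 are 10.6, 10.9; interpolating gives 10.69.
Difference: 10.69 − 9.54 = 1.15.

1.15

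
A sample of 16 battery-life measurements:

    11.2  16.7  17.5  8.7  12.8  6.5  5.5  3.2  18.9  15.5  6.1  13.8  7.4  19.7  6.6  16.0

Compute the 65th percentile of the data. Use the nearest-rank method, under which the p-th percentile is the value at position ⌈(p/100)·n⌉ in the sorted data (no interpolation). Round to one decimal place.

Sorted: 3.2, 5.5, 6.1, 6.5, 6.6, 7.4, 8.7, 11.2, 12.8, 13.8, 15.5, 16.0, 16.7, 17.5, 18.9, 19.7.
n = 16.
Position = ⌈65/100 · 16⌉ = ⌈10.4⌉ = 11.
The value at rank 11 is 15.5.

15.5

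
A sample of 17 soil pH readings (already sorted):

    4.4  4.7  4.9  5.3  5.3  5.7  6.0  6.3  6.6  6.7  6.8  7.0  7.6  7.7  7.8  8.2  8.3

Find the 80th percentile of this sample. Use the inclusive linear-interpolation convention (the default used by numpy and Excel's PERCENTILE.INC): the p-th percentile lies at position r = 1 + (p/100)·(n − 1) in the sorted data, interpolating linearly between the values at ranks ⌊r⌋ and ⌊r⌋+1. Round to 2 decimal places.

n = 17.
r = 1 + (80/100)·(17 − 1) = 1 + 12.8 = 13.8.
Rank 13 is 7.6 and rank 14 is 7.7.
Interpolate: 7.6 + 0.8·(7.7 − 7.6) = 7.6 + 0.8·0.1 = 7.68.

7.68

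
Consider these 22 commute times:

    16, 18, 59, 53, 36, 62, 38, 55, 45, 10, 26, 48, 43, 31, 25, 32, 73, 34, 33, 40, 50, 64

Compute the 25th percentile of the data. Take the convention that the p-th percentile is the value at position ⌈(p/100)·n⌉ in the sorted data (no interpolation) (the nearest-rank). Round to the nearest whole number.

31

Sorted: 10, 16, 18, 25, 26, 31, 32, 33, 34, 36, 38, 40, 43, 45, 48, 50, 53, 55, 59, 62, 64, 73.
n = 22.
Position = ⌈25/100 · 22⌉ = ⌈5.5⌉ = 6.
The value at rank 6 is 31.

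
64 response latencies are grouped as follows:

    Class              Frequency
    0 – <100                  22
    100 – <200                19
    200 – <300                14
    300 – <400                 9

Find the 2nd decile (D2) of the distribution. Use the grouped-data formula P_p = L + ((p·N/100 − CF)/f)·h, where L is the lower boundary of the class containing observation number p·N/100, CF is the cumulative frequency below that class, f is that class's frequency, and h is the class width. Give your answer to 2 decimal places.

N = 64; target position k = 20/100 · 64 = 12.8.
Cumulative frequencies: 22, 41, 55, 64.
Observation 12.8 falls in the class 0 – <100.
L = 0, CF = 0, f = 22, h = 100.
P20 = 0 + ((12.8 − 0)/22)·100 = 0 + 58.1818 = 58.1818.

58.18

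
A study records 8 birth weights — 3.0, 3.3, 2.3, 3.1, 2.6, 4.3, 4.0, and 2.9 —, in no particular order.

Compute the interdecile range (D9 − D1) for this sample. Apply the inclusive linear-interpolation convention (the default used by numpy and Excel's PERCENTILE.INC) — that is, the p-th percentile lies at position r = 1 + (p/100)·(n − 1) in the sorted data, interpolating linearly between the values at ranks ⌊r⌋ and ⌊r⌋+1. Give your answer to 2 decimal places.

1.58

Sorted: 2.3, 2.6, 2.9, 3.0, 3.1, 3.3, 4.0, 4.3.
n = 8.
P10: r = 1.7; ranks 1–2 are 2.3, 2.6; interpolating gives 2.51.
P90: r = 7.3; ranks 7–8 are 4.0, 4.3; interpolating gives 4.09.
Difference: 4.09 − 2.51 = 1.58.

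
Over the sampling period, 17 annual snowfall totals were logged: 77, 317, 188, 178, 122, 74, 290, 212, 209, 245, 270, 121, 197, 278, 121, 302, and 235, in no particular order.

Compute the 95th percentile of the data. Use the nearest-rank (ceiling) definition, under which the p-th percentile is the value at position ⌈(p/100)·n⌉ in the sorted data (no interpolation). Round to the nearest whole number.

Sorted: 74, 77, 121, 121, 122, 178, 188, 197, 209, 212, 235, 245, 270, 278, 290, 302, 317.
n = 17.
Position = ⌈95/100 · 17⌉ = ⌈16.15⌉ = 17.
The value at rank 17 is 317.

317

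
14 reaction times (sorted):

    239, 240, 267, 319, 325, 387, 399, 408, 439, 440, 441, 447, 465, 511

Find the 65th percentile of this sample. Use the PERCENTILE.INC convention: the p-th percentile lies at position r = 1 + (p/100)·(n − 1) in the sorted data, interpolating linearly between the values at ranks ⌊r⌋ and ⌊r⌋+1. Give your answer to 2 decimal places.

n = 14.
r = 1 + (65/100)·(14 − 1) = 1 + 8.45 = 9.45.
Rank 9 is 439 and rank 10 is 440.
Interpolate: 439 + 0.45·(440 − 439) = 439 + 0.45·1 = 439.45.

439.45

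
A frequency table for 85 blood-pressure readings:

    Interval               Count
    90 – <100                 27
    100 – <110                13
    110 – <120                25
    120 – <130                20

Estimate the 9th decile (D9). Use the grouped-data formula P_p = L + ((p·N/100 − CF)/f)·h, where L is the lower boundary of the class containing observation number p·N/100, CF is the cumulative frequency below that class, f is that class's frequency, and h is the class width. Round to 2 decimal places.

N = 85; target position k = 90/100 · 85 = 76.5.
Cumulative frequencies: 27, 40, 65, 85.
Observation 76.5 falls in the class 120 – <130.
L = 120, CF = 65, f = 20, h = 10.
P90 = 120 + ((76.5 − 65)/20)·10 = 120 + 5.75 = 125.75.

125.75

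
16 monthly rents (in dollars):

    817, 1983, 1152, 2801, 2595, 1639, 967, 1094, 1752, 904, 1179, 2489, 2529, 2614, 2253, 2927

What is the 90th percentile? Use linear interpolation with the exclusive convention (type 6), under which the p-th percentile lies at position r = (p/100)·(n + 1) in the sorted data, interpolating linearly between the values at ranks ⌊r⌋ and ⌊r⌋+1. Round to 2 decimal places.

Sorted: 817, 904, 967, 1094, 1152, 1179, 1639, 1752, 1983, 2253, 2489, 2529, 2595, 2614, 2801, 2927.
n = 16.
r = (90/100)·(16 + 1) = 15.3.
Rank 15 is 2801 and rank 16 is 2927.
Interpolate: 2801 + 0.3·(2927 − 2801) = 2801 + 0.3·126 = 2838.8.

2838.80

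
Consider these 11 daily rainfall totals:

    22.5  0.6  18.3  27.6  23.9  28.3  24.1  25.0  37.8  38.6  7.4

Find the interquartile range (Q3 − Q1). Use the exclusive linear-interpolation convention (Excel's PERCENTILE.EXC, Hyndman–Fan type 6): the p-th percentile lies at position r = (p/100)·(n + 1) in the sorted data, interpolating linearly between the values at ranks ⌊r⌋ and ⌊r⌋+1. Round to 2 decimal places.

10.00

Sorted: 0.6, 7.4, 18.3, 22.5, 23.9, 24.1, 25.0, 27.6, 28.3, 37.8, 38.6.
n = 11.
P25: r = 3 (integer) → 18.3.
P75: r = 9 (integer) → 28.3.
Difference: 28.3 − 18.3 = 10.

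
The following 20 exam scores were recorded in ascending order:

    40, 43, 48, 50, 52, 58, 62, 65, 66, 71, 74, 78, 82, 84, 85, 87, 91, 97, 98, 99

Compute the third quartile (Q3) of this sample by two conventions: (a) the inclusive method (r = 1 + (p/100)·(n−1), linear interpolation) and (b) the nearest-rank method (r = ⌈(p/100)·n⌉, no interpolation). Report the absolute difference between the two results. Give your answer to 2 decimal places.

n = 20.
(a) r = 15.25; between ranks 15 (85) and 16 (87): 85.5.
(b) the nearest-rank method: rank 15 → 85.
|85.5 − 85| = 0.5.

0.50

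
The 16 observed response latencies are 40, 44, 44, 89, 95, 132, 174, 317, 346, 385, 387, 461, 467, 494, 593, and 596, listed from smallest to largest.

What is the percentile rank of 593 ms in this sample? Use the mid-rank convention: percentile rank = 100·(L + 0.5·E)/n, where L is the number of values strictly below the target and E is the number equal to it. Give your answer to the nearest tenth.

90.6

Count below 593: L = 14; count equal: E = 1; n = 16.
Percentile rank = 100·(14 + 0.5·1)/16 = 100·14.5/16 = 90.62.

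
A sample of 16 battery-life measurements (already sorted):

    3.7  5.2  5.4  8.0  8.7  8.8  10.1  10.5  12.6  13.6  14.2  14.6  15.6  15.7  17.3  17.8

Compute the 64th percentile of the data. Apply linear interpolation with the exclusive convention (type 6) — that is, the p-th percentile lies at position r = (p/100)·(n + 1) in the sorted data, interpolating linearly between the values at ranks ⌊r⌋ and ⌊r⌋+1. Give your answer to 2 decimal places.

14.13

n = 16.
r = (64/100)·(16 + 1) = 10.88.
Rank 10 is 13.6 and rank 11 is 14.2.
Interpolate: 13.6 + 0.88·(14.2 − 13.6) = 13.6 + 0.88·0.6 = 14.128.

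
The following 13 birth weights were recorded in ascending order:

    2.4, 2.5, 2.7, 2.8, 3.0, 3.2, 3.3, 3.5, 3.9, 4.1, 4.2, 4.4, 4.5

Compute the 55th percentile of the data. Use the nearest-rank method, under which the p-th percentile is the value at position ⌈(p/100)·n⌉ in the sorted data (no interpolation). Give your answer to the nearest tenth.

3.5

n = 13.
Position = ⌈55/100 · 13⌉ = ⌈7.15⌉ = 8.
The value at rank 8 is 3.5.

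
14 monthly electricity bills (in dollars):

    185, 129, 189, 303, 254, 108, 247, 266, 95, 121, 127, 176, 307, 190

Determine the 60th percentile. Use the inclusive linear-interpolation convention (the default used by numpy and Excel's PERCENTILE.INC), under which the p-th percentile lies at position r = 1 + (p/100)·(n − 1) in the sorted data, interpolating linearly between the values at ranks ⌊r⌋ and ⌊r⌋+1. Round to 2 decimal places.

189.80

Sorted: 95, 108, 121, 127, 129, 176, 185, 189, 190, 247, 254, 266, 303, 307.
n = 14.
r = 1 + (60/100)·(14 − 1) = 1 + 7.8 = 8.8.
Rank 8 is 189 and rank 9 is 190.
Interpolate: 189 + 0.8·(190 − 189) = 189 + 0.8·1 = 189.8.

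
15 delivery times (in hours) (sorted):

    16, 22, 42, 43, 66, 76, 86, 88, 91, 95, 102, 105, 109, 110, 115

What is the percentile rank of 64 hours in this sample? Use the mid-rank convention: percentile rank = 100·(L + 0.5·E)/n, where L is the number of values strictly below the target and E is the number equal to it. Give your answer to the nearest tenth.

Count below 64: L = 4; count equal: E = 0; n = 15.
Percentile rank = 100·(4 + 0.5·0)/15 = 100·4/15 = 26.67.

26.7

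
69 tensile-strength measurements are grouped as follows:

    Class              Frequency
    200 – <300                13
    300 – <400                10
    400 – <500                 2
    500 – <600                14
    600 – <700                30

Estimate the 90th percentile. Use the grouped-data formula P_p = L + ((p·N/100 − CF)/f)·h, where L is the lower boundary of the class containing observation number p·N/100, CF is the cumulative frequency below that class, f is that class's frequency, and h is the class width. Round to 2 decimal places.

N = 69; target position k = 90/100 · 69 = 62.1.
Cumulative frequencies: 13, 23, 25, 39, 69.
Observation 62.1 falls in the class 600 – <700.
L = 600, CF = 39, f = 30, h = 100.
P90 = 600 + ((62.1 − 39)/30)·100 = 600 + 77 = 677.

677.00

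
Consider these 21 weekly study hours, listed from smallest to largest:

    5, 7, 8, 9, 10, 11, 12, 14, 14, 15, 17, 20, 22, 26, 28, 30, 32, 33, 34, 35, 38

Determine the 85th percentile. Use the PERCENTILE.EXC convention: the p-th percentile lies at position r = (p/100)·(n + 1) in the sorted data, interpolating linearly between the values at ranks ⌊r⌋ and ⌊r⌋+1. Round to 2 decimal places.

n = 21.
r = (85/100)·(21 + 1) = 18.7.
Rank 18 is 33 and rank 19 is 34.
Interpolate: 33 + 0.7·(34 − 33) = 33 + 0.7·1 = 33.7.

33.70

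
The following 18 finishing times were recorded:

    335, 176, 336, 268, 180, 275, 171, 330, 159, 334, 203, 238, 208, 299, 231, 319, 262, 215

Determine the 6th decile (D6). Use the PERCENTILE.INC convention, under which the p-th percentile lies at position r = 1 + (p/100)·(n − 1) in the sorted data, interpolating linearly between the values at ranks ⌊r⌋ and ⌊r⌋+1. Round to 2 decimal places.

Sorted: 159, 171, 176, 180, 203, 208, 215, 231, 238, 262, 268, 275, 299, 319, 330, 334, 335, 336.
n = 18.
r = 1 + (60/100)·(18 − 1) = 1 + 10.2 = 11.2.
Rank 11 is 268 and rank 12 is 275.
Interpolate: 268 + 0.2·(275 − 268) = 268 + 0.2·7 = 269.4.

269.40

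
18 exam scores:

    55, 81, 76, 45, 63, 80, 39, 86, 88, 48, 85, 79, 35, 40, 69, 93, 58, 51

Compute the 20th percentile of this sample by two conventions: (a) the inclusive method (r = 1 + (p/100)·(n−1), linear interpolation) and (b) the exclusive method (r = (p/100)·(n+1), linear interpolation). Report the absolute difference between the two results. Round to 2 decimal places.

2.20

Sorted: 35, 39, 40, 45, 48, 51, 55, 58, 63, 69, 76, 79, 80, 81, 85, 86, 88, 93.
n = 18.
(a) r = 4.4; between ranks 4 (45) and 5 (48): 46.2.
(b) r = 3.8; between ranks 3 (40) and 4 (45): 44.
|46.2 − 44| = 2.2.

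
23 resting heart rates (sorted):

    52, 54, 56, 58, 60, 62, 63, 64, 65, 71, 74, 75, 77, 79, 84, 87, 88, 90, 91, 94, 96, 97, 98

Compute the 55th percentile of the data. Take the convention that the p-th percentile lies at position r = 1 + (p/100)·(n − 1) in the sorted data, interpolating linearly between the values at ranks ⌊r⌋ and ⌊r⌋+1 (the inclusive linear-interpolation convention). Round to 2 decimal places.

77.20

n = 23.
r = 1 + (55/100)·(23 − 1) = 1 + 12.1 = 13.1.
Rank 13 is 77 and rank 14 is 79.
Interpolate: 77 + 0.1·(79 − 77) = 77 + 0.1·2 = 77.2.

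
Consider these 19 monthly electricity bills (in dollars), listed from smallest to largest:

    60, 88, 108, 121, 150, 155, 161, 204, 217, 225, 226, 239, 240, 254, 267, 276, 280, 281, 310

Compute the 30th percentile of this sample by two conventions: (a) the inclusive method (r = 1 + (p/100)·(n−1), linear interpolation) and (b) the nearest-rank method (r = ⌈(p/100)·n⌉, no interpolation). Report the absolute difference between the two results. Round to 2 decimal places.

2.40

n = 19.
(a) r = 6.4; between ranks 6 (155) and 7 (161): 157.4.
(b) the nearest-rank method: rank 6 → 155.
|157.4 − 155| = 2.4.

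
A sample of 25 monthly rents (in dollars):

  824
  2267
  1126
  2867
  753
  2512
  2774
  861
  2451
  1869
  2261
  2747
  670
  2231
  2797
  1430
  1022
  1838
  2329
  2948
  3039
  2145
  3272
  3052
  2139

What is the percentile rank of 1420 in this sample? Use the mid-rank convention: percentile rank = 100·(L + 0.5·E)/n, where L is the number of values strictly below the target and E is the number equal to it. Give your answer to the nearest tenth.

24.0

Sorted: 670, 753, 824, 861, 1022, 1126, 1430, 1838, 1869, 2139, 2145, 2231, 2261, 2267, 2329, 2451, 2512, 2747, 2774, 2797, 2867, 2948, 3039, 3052, 3272.
Count below 1420: L = 6; count equal: E = 0; n = 25.
Percentile rank = 100·(6 + 0.5·0)/25 = 100·6/25 = 24.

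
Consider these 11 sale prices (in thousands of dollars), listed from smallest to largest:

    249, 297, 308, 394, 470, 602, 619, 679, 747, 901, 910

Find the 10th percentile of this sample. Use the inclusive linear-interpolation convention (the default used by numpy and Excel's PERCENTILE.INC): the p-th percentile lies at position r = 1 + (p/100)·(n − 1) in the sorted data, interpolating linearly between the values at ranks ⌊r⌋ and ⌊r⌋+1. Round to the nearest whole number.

297

n = 11.
r = 1 + (10/100)·(11 − 1) = 1 + 1 = 2.
r is an integer, so P10 is the value at rank 2: 297.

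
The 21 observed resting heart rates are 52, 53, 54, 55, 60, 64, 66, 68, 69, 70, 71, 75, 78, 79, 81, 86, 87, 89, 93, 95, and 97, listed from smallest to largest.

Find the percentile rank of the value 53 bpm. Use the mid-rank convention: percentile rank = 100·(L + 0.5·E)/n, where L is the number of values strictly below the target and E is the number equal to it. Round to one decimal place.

Count below 53: L = 1; count equal: E = 1; n = 21.
Percentile rank = 100·(1 + 0.5·1)/21 = 100·1.5/21 = 7.143.

7.1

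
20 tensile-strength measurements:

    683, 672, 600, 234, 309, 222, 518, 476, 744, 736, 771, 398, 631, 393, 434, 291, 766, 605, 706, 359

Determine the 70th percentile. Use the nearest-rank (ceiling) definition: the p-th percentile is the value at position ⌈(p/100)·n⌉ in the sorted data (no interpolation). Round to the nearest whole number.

Sorted: 222, 234, 291, 309, 359, 393, 398, 434, 476, 518, 600, 605, 631, 672, 683, 706, 736, 744, 766, 771.
n = 20.
Position = ⌈70/100 · 20⌉ = ⌈14⌉ = 14.
The value at rank 14 is 672.

672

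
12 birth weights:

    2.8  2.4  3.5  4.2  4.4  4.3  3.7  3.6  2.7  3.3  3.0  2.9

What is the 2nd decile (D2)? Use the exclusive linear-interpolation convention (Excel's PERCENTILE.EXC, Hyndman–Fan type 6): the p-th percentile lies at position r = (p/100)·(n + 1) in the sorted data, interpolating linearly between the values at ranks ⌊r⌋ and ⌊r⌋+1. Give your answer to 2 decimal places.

2.76

Sorted: 2.4, 2.7, 2.8, 2.9, 3.0, 3.3, 3.5, 3.6, 3.7, 4.2, 4.3, 4.4.
n = 12.
r = (20/100)·(12 + 1) = 2.6.
Rank 2 is 2.7 and rank 3 is 2.8.
Interpolate: 2.7 + 0.6·(2.8 − 2.7) = 2.7 + 0.6·0.1 = 2.76.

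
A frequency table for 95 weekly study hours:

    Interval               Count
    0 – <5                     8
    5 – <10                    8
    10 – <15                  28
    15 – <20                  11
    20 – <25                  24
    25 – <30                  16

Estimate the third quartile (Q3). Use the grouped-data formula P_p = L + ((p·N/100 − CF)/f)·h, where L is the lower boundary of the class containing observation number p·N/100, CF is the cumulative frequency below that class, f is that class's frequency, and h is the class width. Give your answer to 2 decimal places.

N = 95; target position k = 75/100 · 95 = 71.25.
Cumulative frequencies: 8, 16, 44, 55, 79, 95.
Observation 71.25 falls in the class 20 – <25.
L = 20, CF = 55, f = 24, h = 5.
P75 = 20 + ((71.25 − 55)/24)·5 = 20 + 3.38542 = 23.3854.

23.39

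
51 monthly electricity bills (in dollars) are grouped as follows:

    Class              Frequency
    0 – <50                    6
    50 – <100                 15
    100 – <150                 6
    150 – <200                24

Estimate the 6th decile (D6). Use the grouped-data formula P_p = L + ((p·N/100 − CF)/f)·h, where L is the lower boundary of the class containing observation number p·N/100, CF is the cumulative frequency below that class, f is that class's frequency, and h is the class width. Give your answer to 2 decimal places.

157.50

N = 51; target position k = 60/100 · 51 = 30.6.
Cumulative frequencies: 6, 21, 27, 51.
Observation 30.6 falls in the class 150 – <200.
L = 150, CF = 27, f = 24, h = 50.
P60 = 150 + ((30.6 − 27)/24)·50 = 150 + 7.5 = 157.5.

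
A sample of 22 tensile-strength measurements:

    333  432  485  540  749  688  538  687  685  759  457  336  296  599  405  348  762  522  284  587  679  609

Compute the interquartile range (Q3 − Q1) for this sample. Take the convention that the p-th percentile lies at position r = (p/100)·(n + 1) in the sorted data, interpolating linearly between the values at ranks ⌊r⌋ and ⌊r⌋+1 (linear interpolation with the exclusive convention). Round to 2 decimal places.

Sorted: 284, 296, 333, 336, 348, 405, 432, 457, 485, 522, 538, 540, 587, 599, 609, 679, 685, 687, 688, 749, 759, 762.
n = 22.
P25: r = 5.75; ranks 5–6 are 348, 405; interpolating gives 390.75.
P75: r = 17.25; ranks 17–18 are 685, 687; interpolating gives 685.5.
Difference: 685.5 − 390.75 = 294.75.

294.75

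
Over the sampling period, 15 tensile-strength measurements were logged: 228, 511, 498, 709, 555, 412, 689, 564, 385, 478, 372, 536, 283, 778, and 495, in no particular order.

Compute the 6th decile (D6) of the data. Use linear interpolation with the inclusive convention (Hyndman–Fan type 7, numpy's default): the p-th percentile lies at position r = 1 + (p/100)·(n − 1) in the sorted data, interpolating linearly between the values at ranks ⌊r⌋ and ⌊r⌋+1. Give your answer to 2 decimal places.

Sorted: 228, 283, 372, 385, 412, 478, 495, 498, 511, 536, 555, 564, 689, 709, 778.
n = 15.
r = 1 + (60/100)·(15 − 1) = 1 + 8.4 = 9.4.
Rank 9 is 511 and rank 10 is 536.
Interpolate: 511 + 0.4·(536 − 511) = 511 + 0.4·25 = 521.

521.00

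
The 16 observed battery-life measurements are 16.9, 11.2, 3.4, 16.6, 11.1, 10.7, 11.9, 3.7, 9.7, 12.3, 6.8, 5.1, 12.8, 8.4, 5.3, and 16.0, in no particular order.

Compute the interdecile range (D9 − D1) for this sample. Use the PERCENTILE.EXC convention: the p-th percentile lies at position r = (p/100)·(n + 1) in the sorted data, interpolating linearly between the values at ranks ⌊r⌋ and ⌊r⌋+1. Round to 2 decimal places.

Sorted: 3.4, 3.7, 5.1, 5.3, 6.8, 8.4, 9.7, 10.7, 11.1, 11.2, 11.9, 12.3, 12.8, 16.0, 16.6, 16.9.
n = 16.
P10: r = 1.7; ranks 1–2 are 3.4, 3.7; interpolating gives 3.61.
P90: r = 15.3; ranks 15–16 are 16.6, 16.9; interpolating gives 16.69.
Difference: 16.69 − 3.61 = 13.08.

13.08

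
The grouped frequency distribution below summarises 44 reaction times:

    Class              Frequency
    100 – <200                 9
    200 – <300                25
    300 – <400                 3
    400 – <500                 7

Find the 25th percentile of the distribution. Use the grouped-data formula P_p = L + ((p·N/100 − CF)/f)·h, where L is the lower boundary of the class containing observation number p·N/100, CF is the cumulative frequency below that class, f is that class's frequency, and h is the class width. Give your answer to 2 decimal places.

N = 44; target position k = 25/100 · 44 = 11.
Cumulative frequencies: 9, 34, 37, 44.
Observation 11 falls in the class 200 – <300.
L = 200, CF = 9, f = 25, h = 100.
P25 = 200 + ((11 − 9)/25)·100 = 200 + 8 = 208.

208.00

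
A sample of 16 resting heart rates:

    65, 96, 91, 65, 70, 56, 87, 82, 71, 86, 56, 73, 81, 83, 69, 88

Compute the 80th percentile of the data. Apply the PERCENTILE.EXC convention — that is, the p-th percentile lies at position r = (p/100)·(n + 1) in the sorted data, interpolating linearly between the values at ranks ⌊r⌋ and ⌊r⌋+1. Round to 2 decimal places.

Sorted: 56, 56, 65, 65, 69, 70, 71, 73, 81, 82, 83, 86, 87, 88, 91, 96.
n = 16.
r = (80/100)·(16 + 1) = 13.6.
Rank 13 is 87 and rank 14 is 88.
Interpolate: 87 + 0.6·(88 − 87) = 87 + 0.6·1 = 87.6.

87.60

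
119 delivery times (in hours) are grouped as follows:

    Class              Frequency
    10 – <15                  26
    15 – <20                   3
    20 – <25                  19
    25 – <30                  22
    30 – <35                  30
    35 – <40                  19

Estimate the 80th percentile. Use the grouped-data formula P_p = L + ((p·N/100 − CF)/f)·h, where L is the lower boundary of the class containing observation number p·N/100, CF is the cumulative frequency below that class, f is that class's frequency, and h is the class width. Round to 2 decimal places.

N = 119; target position k = 80/100 · 119 = 95.2.
Cumulative frequencies: 26, 29, 48, 70, 100, 119.
Observation 95.2 falls in the class 30 – <35.
L = 30, CF = 70, f = 30, h = 5.
P80 = 30 + ((95.2 − 70)/30)·5 = 30 + 4.2 = 34.2.

34.20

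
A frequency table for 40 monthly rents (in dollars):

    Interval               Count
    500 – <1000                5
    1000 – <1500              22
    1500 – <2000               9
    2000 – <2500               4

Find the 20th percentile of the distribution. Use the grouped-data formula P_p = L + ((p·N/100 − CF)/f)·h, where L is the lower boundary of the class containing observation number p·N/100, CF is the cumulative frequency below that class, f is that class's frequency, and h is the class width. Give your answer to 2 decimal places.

1068.18

N = 40; target position k = 20/100 · 40 = 8.
Cumulative frequencies: 5, 27, 36, 40.
Observation 8 falls in the class 1000 – <1500.
L = 1000, CF = 5, f = 22, h = 500.
P20 = 1000 + ((8 − 5)/22)·500 = 1000 + 68.1818 = 1068.18.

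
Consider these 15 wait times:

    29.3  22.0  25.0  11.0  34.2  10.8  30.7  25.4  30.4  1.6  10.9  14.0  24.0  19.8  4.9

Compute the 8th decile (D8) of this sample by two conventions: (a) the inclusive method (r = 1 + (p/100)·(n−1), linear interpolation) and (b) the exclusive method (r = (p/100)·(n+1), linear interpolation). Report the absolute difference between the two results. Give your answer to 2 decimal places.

Sorted: 1.6, 4.9, 10.8, 10.9, 11.0, 14.0, 19.8, 22.0, 24.0, 25.0, 25.4, 29.3, 30.4, 30.7, 34.2.
n = 15.
(a) r = 12.2; between ranks 12 (29.3) and 13 (30.4): 29.52.
(b) r = 12.8; between ranks 12 (29.3) and 13 (30.4): 30.18.
|29.52 − 30.18| = 0.66.

0.66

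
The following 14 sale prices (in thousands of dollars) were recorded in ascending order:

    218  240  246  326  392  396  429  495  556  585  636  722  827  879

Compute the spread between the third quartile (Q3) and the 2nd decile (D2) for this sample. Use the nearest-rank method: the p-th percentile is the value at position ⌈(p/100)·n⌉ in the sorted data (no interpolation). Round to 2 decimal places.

n = 14.
P20: rank ⌈20/100·14⌉ = 3 → 246.
P75: rank ⌈75/100·14⌉ = 11 → 636.
Difference: 636 − 246 = 390.

390.00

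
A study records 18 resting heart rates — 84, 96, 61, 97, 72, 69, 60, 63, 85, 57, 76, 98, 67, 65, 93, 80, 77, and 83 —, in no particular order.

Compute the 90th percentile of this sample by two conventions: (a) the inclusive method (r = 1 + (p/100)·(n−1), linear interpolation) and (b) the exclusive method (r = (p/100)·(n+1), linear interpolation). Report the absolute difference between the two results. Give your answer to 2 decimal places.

Sorted: 57, 60, 61, 63, 65, 67, 69, 72, 76, 77, 80, 83, 84, 85, 93, 96, 97, 98.
n = 18.
(a) r = 16.3; between ranks 16 (96) and 17 (97): 96.3.
(b) r = 17.1; between ranks 17 (97) and 18 (98): 97.1.
|96.3 − 97.1| = 0.8.

0.80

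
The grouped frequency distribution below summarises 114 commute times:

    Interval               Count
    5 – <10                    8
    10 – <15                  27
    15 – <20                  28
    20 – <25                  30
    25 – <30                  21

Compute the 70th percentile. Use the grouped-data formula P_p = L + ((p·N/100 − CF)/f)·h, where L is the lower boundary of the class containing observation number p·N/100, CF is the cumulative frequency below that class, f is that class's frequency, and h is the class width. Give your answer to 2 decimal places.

N = 114; target position k = 70/100 · 114 = 79.8.
Cumulative frequencies: 8, 35, 63, 93, 114.
Observation 79.8 falls in the class 20 – <25.
L = 20, CF = 63, f = 30, h = 5.
P70 = 20 + ((79.8 − 63)/30)·5 = 20 + 2.8 = 22.8.

22.80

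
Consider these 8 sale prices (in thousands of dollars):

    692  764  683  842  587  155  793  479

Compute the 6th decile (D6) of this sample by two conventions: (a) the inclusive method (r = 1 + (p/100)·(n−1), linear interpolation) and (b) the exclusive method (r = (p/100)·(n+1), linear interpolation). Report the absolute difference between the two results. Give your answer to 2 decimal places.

14.40

Sorted: 155, 479, 587, 683, 692, 764, 793, 842.
n = 8.
(a) r = 5.2; between ranks 5 (692) and 6 (764): 706.4.
(b) r = 5.4; between ranks 5 (692) and 6 (764): 720.8.
|706.4 − 720.8| = 14.4.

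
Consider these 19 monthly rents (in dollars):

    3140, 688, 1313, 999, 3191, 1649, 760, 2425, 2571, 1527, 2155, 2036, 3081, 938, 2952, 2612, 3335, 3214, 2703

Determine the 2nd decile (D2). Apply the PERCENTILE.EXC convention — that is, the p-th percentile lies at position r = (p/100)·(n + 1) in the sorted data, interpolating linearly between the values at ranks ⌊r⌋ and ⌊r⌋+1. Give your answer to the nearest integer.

999

Sorted: 688, 760, 938, 999, 1313, 1527, 1649, 2036, 2155, 2425, 2571, 2612, 2703, 2952, 3081, 3140, 3191, 3214, 3335.
n = 19.
r = (20/100)·(19 + 1) = 4.
r is an integer, so P20 is the value at rank 4: 999.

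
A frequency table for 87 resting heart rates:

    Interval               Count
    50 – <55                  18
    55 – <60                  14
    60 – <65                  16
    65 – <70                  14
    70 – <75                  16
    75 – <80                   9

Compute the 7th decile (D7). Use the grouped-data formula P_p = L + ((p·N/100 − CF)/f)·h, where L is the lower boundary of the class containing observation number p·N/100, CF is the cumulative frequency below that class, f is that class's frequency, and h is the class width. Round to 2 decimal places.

N = 87; target position k = 70/100 · 87 = 60.9.
Cumulative frequencies: 18, 32, 48, 62, 78, 87.
Observation 60.9 falls in the class 65 – <70.
L = 65, CF = 48, f = 14, h = 5.
P70 = 65 + ((60.9 − 48)/14)·5 = 65 + 4.60714 = 69.6071.

69.61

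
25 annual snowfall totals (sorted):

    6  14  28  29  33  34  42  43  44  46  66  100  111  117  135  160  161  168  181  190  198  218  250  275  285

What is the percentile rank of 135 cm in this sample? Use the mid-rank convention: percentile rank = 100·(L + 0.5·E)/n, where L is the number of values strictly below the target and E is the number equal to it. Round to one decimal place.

Count below 135: L = 14; count equal: E = 1; n = 25.
Percentile rank = 100·(14 + 0.5·1)/25 = 100·14.5/25 = 58.

58.0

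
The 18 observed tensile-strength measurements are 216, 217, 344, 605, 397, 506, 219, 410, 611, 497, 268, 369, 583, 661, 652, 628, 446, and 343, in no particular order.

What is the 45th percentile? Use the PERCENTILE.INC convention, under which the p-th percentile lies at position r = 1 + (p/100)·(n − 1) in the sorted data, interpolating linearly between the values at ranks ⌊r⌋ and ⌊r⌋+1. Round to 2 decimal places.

405.45

Sorted: 216, 217, 219, 268, 343, 344, 369, 397, 410, 446, 497, 506, 583, 605, 611, 628, 652, 661.
n = 18.
r = 1 + (45/100)·(18 − 1) = 1 + 7.65 = 8.65.
Rank 8 is 397 and rank 9 is 410.
Interpolate: 397 + 0.65·(410 − 397) = 397 + 0.65·13 = 405.45.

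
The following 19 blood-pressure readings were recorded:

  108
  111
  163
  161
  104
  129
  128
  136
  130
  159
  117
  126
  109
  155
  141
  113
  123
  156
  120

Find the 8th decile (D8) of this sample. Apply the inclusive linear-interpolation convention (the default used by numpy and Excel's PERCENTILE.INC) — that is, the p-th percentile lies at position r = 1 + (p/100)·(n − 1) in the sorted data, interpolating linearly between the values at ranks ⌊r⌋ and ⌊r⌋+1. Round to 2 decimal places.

Sorted: 104, 108, 109, 111, 113, 117, 120, 123, 126, 128, 129, 130, 136, 141, 155, 156, 159, 161, 163.
n = 19.
r = 1 + (80/100)·(19 − 1) = 1 + 14.4 = 15.4.
Rank 15 is 155 and rank 16 is 156.
Interpolate: 155 + 0.4·(156 − 155) = 155 + 0.4·1 = 155.4.

155.40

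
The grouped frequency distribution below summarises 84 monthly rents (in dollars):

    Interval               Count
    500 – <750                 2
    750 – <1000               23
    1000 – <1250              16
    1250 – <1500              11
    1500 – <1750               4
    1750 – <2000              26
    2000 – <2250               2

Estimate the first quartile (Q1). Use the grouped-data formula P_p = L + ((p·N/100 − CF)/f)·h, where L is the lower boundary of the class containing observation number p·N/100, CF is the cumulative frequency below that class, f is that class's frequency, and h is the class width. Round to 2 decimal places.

N = 84; target position k = 25/100 · 84 = 21.
Cumulative frequencies: 2, 25, 41, 52, 56, 82, 84.
Observation 21 falls in the class 750 – <1000.
L = 750, CF = 2, f = 23, h = 250.
P25 = 750 + ((21 − 2)/23)·250 = 750 + 206.522 = 956.522.

956.52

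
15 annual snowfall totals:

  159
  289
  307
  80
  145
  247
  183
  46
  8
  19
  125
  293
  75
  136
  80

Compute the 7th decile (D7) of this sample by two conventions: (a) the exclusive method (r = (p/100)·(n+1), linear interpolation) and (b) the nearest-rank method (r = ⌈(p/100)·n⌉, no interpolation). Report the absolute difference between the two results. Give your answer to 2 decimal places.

12.80

Sorted: 8, 19, 46, 75, 80, 80, 125, 136, 145, 159, 183, 247, 289, 293, 307.
n = 15.
(a) r = 11.2; between ranks 11 (183) and 12 (247): 195.8.
(b) the nearest-rank method: rank 11 → 183.
|195.8 − 183| = 12.8.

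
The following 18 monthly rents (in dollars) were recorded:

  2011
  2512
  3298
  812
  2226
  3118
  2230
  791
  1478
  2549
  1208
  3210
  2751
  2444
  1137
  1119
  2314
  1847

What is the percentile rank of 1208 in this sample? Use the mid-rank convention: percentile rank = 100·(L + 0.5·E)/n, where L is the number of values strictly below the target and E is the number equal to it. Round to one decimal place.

Sorted: 791, 812, 1119, 1137, 1208, 1478, 1847, 2011, 2226, 2230, 2314, 2444, 2512, 2549, 2751, 3118, 3210, 3298.
Count below 1208: L = 4; count equal: E = 1; n = 18.
Percentile rank = 100·(4 + 0.5·1)/18 = 100·4.5/18 = 25.

25.0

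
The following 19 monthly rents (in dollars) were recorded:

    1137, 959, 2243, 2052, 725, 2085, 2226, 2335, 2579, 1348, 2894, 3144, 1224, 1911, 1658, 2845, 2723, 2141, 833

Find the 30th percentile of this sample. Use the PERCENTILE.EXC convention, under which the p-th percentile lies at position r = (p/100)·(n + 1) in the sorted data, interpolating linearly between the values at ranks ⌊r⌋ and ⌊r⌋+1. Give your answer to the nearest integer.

1348

Sorted: 725, 833, 959, 1137, 1224, 1348, 1658, 1911, 2052, 2085, 2141, 2226, 2243, 2335, 2579, 2723, 2845, 2894, 3144.
n = 19.
r = (30/100)·(19 + 1) = 6.
r is an integer, so P30 is the value at rank 6: 1348.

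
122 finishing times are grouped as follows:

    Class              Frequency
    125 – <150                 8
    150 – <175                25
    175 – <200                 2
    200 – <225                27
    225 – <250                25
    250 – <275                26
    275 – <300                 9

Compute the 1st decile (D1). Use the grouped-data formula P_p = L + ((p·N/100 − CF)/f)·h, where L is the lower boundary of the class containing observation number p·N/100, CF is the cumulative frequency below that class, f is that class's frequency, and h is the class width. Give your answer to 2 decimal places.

154.20

N = 122; target position k = 10/100 · 122 = 12.2.
Cumulative frequencies: 8, 33, 35, 62, 87, 113, 122.
Observation 12.2 falls in the class 150 – <175.
L = 150, CF = 8, f = 25, h = 25.
P10 = 150 + ((12.2 − 8)/25)·25 = 150 + 4.2 = 154.2.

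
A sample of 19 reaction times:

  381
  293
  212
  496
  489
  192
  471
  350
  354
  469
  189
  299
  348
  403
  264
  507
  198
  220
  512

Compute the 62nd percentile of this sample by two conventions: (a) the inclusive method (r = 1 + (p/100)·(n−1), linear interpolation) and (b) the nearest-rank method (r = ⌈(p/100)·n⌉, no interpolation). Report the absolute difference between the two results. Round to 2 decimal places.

Sorted: 189, 192, 198, 212, 220, 264, 293, 299, 348, 350, 354, 381, 403, 469, 471, 489, 496, 507, 512.
n = 19.
(a) r = 12.16; between ranks 12 (381) and 13 (403): 384.52.
(b) the nearest-rank method: rank 12 → 381.
|384.52 − 381| = 3.52.

3.52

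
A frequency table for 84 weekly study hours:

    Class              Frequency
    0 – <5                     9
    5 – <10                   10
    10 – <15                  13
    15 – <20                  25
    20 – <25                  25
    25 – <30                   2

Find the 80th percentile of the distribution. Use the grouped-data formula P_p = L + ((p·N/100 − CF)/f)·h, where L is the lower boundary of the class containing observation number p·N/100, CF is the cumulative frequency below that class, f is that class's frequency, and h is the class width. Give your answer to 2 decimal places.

N = 84; target position k = 80/100 · 84 = 67.2.
Cumulative frequencies: 9, 19, 32, 57, 82, 84.
Observation 67.2 falls in the class 20 – <25.
L = 20, CF = 57, f = 25, h = 5.
P80 = 20 + ((67.2 − 57)/25)·5 = 20 + 2.04 = 22.04.

22.04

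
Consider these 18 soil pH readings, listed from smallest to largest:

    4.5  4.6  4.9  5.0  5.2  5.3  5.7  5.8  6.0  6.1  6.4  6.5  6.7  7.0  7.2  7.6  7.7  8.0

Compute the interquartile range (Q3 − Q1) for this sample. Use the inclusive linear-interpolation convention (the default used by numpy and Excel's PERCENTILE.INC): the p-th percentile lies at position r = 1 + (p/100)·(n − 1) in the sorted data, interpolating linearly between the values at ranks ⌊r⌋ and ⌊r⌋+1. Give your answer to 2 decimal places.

n = 18.
P25: r = 5.25; ranks 5–6 are 5.2, 5.3; interpolating gives 5.225.
P75: r = 13.75; ranks 13–14 are 6.7, 7.0; interpolating gives 6.925.
Difference: 6.925 − 5.225 = 1.7.

1.70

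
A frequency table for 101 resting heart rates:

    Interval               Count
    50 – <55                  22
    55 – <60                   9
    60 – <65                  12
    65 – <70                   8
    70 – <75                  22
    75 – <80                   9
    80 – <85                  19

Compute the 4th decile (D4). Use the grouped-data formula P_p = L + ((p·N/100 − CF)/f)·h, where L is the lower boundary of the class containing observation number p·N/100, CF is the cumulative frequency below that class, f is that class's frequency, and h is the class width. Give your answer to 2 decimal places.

N = 101; target position k = 40/100 · 101 = 40.4.
Cumulative frequencies: 22, 31, 43, 51, 73, 82, 101.
Observation 40.4 falls in the class 60 – <65.
L = 60, CF = 31, f = 12, h = 5.
P40 = 60 + ((40.4 − 31)/12)·5 = 60 + 3.91667 = 63.9167.

63.92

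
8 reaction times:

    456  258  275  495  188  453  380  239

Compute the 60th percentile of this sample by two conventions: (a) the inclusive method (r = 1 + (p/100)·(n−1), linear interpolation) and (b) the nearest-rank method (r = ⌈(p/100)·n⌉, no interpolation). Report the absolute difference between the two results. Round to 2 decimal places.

Sorted: 188, 239, 258, 275, 380, 453, 456, 495.
n = 8.
(a) r = 5.2; between ranks 5 (380) and 6 (453): 394.6.
(b) the nearest-rank method: rank 5 → 380.
|394.6 − 380| = 14.6.

14.60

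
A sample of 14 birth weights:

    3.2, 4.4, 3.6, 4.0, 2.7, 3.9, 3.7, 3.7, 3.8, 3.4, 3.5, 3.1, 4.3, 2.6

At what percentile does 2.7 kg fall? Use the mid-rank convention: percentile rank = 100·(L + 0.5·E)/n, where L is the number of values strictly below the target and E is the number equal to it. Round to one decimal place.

10.7

Sorted: 2.6, 2.7, 3.1, 3.2, 3.4, 3.5, 3.6, 3.7, 3.7, 3.8, 3.9, 4.0, 4.3, 4.4.
Count below 2.7: L = 1; count equal: E = 1; n = 14.
Percentile rank = 100·(1 + 0.5·1)/14 = 100·1.5/14 = 10.71.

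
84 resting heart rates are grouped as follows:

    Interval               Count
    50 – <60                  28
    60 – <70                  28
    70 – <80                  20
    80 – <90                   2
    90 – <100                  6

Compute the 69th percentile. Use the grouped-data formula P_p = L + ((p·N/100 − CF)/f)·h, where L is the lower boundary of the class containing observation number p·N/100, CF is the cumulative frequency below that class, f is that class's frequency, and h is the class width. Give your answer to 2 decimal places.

70.98

N = 84; target position k = 69/100 · 84 = 57.96.
Cumulative frequencies: 28, 56, 76, 78, 84.
Observation 57.96 falls in the class 70 – <80.
L = 70, CF = 56, f = 20, h = 10.
P69 = 70 + ((57.96 − 56)/20)·10 = 70 + 0.98 = 70.98.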